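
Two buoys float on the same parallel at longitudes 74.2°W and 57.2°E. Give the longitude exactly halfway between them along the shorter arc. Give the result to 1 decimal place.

8.5°W

Signed shortest Δλ from -74.2° to +57.2° is +131.4°.
Midpoint longitude = -74.2° + (+131.4°)/2 = -74.2° + 65.7° = -8.5°.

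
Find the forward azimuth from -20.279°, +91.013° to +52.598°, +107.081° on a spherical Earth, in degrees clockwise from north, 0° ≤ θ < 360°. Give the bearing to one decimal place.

Δλ = 107.081 − 91.013 = 16.068°.
θ = atan2( sin Δλ · cos φ₂ , cos φ₁ · sin φ₂ − sin φ₁ · cos φ₂ · cos Δλ )
  = atan2(0.16812, 0.94745) = 10.062° → normalised to [0°, 360°): 10.062°.

10.1°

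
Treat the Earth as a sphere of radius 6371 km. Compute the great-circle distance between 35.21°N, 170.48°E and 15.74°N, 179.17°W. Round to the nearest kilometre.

Δλ = -179.17 − 170.48 = -349.65°; wrapped into (−180°, 180°]: 10.35°.
Δφ = 15.74 − 35.21 = -19.47°.
a = sin²(Δφ/2) + cos φ₁ · cos φ₂ · sin²(Δλ/2) = 0.034990.
c = 2·atan2(√a, √(1−a)) = 0.37633 rad → d = 6371·c ≈ 2397.59 km.

2398 km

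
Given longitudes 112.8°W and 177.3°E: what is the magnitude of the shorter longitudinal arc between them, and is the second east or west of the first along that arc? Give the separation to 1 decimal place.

Raw difference: 177.3 − -112.8 = 290.1°.
Normalise into (−180°, 180°]: 290.1° − 360° = -69.9°.
Negative ⇒ the second point lies to the west; separation 69.9°.

69.9° west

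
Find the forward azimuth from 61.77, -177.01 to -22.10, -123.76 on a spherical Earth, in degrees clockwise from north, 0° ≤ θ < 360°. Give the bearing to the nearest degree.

132°

Δλ = -123.76 − -177.01 = 53.25°.
θ = atan2( sin Δλ · cos φ₂ , cos φ₁ · sin φ₂ − sin φ₁ · cos φ₂ · cos Δλ )
  = atan2(0.74238, -0.66639) = 131.912° → normalised to [0°, 360°): 131.912°.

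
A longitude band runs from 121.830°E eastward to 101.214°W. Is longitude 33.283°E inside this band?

Band width going east from +121.830° to -101.214°: ((-101.214 − 121.830) mod 360) = 136.956°.
Offset of +33.283° east of the west edge: ((33.283 − 121.830) mod 360) = 271.453°.
271.453° > 136.956° ⇒ outside.

No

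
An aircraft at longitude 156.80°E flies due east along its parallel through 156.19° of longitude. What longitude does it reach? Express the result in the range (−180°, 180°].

Start at +156.80°; shift +156.19° → +312.99°.
+312.99° lies outside (−180°, 180°]; subtract 360° → -47.01°.

47.01°W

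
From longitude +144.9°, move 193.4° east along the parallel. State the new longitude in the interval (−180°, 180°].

-21.7°

Start at +144.9°; shift +193.4° → +338.3°.
+338.3° lies outside (−180°, 180°]; subtract 360° → -21.7°.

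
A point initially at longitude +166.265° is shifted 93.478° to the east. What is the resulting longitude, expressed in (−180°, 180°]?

Start at +166.265°; shift +93.478° → +259.743°.
+259.743° lies outside (−180°, 180°]; subtract 360° → -100.257°.

-100.257°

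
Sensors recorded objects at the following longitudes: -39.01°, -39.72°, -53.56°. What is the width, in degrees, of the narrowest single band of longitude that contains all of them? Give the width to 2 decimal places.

Sort the longitudes: -53.56°, -39.72°, -39.01°.
Eastward gaps between consecutive values (wrapping around): 13.84°, 0.71°, 345.45°.
Largest gap = 345.45° ⇒ minimal covering band is its complement: 360° − 345.45° = 14.55°.
Band runs from -53.56° eastward to -39.01°.

14.55°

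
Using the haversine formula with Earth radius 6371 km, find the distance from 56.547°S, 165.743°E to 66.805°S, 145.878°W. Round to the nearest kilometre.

2707 km

Δλ = -145.878 − 165.743 = -311.621°; wrapped into (−180°, 180°]: 48.379°.
Δφ = -66.805 − -56.547 = -10.258°.
a = sin²(Δφ/2) + cos φ₁ · cos φ₂ · sin²(Δλ/2) = 0.044446.
c = 2·atan2(√a, √(1−a)) = 0.42483 rad → d = 6371·c ≈ 2706.61 km.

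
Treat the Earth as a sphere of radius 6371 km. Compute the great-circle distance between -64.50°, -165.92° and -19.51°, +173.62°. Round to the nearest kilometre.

Δλ = 173.62 − -165.92 = 339.54°; wrapped into (−180°, 180°]: -20.46°.
Δφ = -19.51 − -64.50 = 44.99°.
a = sin²(Δφ/2) + cos φ₁ · cos φ₂ · sin²(Δλ/2) = 0.159184.
c = 2·atan2(√a, √(1−a)) = 0.82081 rad → d = 6371·c ≈ 5229.36 km.

5229 km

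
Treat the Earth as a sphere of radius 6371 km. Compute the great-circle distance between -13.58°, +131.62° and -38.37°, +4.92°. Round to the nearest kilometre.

Δλ = 4.92 − 131.62 = -126.70°.
Δφ = -38.37 − -13.58 = -24.79°.
a = sin²(Δφ/2) + cos φ₁ · cos φ₂ · sin²(Δλ/2) = 0.654850.
c = 2·atan2(√a, √(1−a)) = 1.88567 rad → d = 6371·c ≈ 12013.62 km.

12014 km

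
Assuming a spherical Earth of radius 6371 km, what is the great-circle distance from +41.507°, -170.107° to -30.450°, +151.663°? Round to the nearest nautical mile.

Δλ = 151.663 − -170.107 = 321.770°; wrapped into (−180°, 180°]: -38.230°.
Δφ = -30.450 − 41.507 = -71.957°.
a = sin²(Δφ/2) + cos φ₁ · cos φ₂ · sin²(Δλ/2) = 0.414363.
c = 2·atan2(√a, √(1−a)) = 1.39867 rad → d = 6371·c ≈ 8910.95 km ≈ 4811.53 nmi.

4812 nmi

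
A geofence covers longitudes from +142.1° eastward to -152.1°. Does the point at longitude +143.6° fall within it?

Yes

Band width going east from +142.1° to -152.1°: ((-152.1 − 142.1) mod 360) = 65.8°.
Offset of +143.6° east of the west edge: ((143.6 − 142.1) mod 360) = 1.5°.
1.5° ≤ 65.8° ⇒ inside.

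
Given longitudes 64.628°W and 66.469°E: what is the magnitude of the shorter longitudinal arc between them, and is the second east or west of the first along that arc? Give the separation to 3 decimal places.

131.097° east

Raw difference: 66.469 − -64.628 = 131.097°.
Normalise into (−180°, 180°]: 131.097° stays 131.097°.
Positive ⇒ the second point lies to the east; separation 131.097°.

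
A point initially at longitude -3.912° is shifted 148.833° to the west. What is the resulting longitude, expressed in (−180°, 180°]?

-152.745°

Start at -3.912°; shift −148.833° → -152.745°.
-152.745° already lies in (−180°, 180°].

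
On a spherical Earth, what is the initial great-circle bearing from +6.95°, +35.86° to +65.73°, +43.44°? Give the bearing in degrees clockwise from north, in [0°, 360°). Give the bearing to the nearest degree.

Δλ = 43.44 − 35.86 = 7.58°.
θ = atan2( sin Δλ · cos φ₂ , cos φ₁ · sin φ₂ − sin φ₁ · cos φ₂ · cos Δλ )
  = atan2(0.05422, 0.85562) = 3.626° → normalised to [0°, 360°): 3.626°.

4°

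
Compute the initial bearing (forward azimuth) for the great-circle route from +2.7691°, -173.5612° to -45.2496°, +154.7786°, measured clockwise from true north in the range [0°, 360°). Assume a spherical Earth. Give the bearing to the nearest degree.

Δλ = 154.7786 − -173.5612 = 328.3398°; wrapped into (−180°, 180°]: -31.6602°.
θ = atan2( sin Δλ · cos φ₂ , cos φ₁ · sin φ₂ − sin φ₁ · cos φ₂ · cos Δλ )
  = atan2(-0.36953, -0.73830) = -153.412° → normalised to [0°, 360°): 206.588°.

207°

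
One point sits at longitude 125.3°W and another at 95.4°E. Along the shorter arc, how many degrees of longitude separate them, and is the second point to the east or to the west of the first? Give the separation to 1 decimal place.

Raw difference: 95.4 − -125.3 = 220.7°.
Normalise into (−180°, 180°]: 220.7° − 360° = -139.3°.
Negative ⇒ the second point lies to the west; separation 139.3°.

139.3° west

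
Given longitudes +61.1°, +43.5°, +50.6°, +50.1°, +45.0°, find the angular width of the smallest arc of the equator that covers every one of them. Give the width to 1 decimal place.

Sort the longitudes: +43.5°, +45.0°, +50.1°, +50.6°, +61.1°.
Eastward gaps between consecutive values (wrapping around): 1.5°, 5.1°, 0.5°, 10.5°, 342.4°.
Largest gap = 342.4° ⇒ minimal covering band is its complement: 360° − 342.4° = 17.6°.
Band runs from +43.5° eastward to +61.1°.

17.6°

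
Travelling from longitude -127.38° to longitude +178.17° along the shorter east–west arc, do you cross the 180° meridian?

Yes

Naïve |178.17 − -127.38| = 305.55° > 180°, so the shorter arc goes the other way round — across 180°.
Signed shortest Δλ = ((178.17 − -127.38 + 180) mod 360) − 180 = -54.45°.
Going west by 54.45° from -127.38° passes through 180° before reaching +178.17°.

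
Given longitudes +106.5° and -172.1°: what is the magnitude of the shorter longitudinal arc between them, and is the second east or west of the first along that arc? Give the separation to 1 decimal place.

Raw difference: -172.1 − 106.5 = -278.6°.
Normalise into (−180°, 180°]: -278.6° + 360° = 81.4°.
Positive ⇒ the second point lies to the east; separation 81.4°.

81.4° east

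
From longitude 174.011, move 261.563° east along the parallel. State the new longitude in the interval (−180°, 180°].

+75.574°

Start at +174.011°; shift +261.563° → +435.574°.
+435.574° lies outside (−180°, 180°]; subtract 360° → +75.574°.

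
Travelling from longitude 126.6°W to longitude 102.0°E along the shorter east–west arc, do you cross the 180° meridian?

Naïve |102.0 − -126.6| = 228.6° > 180°, so the shorter arc goes the other way round — across 180°.
Signed shortest Δλ = ((102.0 − -126.6 + 180) mod 360) − 180 = -131.4°.
Going west by 131.4° from -126.6° passes through 180° before reaching +102.0°.

Yes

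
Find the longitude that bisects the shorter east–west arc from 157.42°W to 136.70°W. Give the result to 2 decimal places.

Signed shortest Δλ from -157.42° to -136.70° is +20.72°.
Midpoint longitude = -157.42° + (+20.72°)/2 = -157.42° + 10.36° = -147.06°.

147.06°W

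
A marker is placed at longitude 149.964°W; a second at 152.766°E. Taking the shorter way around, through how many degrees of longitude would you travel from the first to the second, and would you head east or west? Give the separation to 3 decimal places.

57.270° west

Raw difference: 152.766 − -149.964 = 302.73°.
Normalise into (−180°, 180°]: 302.73° − 360° = -57.27°.
Negative ⇒ the second point lies to the west; separation 57.270°.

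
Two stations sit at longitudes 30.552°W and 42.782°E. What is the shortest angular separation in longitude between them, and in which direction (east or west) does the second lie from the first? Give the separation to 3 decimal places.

73.334° east

Raw difference: 42.782 − -30.552 = 73.334°.
Normalise into (−180°, 180°]: 73.334° stays 73.334°.
Positive ⇒ the second point lies to the east; separation 73.334°.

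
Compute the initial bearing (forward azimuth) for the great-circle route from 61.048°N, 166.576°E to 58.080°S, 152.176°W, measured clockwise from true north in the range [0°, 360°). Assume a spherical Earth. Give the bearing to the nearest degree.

155°

Δλ = -152.176 − 166.576 = -318.752°; wrapped into (−180°, 180°]: 41.248°.
θ = atan2( sin Δλ · cos φ₂ , cos φ₁ · sin φ₂ − sin φ₁ · cos φ₂ · cos Δλ )
  = atan2(0.34861, -0.75873) = 155.323° → normalised to [0°, 360°): 155.323°.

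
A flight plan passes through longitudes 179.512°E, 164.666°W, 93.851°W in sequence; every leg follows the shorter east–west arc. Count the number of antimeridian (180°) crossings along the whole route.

Leg 1: +179.512° → -164.666°, shortest Δλ = 15.822° (east) — crosses 180°.
Leg 2: -164.666° → -93.851°, shortest Δλ = 70.815° (east) — does not cross 180°.
Total crossings: 1.

1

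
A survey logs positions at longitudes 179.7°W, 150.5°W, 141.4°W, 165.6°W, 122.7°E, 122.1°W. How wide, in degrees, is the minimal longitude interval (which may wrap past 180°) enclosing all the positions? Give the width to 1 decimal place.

115.2°

Sort the longitudes: -179.7°, -165.6°, -150.5°, -141.4°, -122.1°, +122.7°.
Eastward gaps between consecutive values (wrapping around): 14.1°, 15.1°, 9.1°, 19.3°, 244.8°, 57.6°.
Largest gap = 244.8° ⇒ minimal covering band is its complement: 360° − 244.8° = 115.2°.
Band runs from +122.7° eastward to -122.1°, crossing the antimeridian.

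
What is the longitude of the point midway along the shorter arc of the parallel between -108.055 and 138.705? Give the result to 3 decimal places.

-164.675°

Signed shortest Δλ from -108.055° to +138.705° is -113.240°.
Midpoint longitude = -108.055° + (-113.240°)/2 = -108.055° − 56.620° = -164.675°.
(The naïve average (-108.055 + +138.705)/2 = 15.325° is on the wrong side of the globe.)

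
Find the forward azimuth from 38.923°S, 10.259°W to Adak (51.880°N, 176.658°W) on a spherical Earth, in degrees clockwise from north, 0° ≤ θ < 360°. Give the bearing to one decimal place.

Δλ = -176.658 − -10.259 = -166.399°.
θ = atan2( sin Δλ · cos φ₂ , cos φ₁ · sin φ₂ − sin φ₁ · cos φ₂ · cos Δλ )
  = atan2(-0.14517, 0.23510) = -31.694° → normalised to [0°, 360°): 328.306°.

328.3°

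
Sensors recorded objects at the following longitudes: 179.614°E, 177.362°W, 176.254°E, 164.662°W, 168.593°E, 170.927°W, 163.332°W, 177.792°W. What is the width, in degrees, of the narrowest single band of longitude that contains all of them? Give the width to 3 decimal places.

Sort the longitudes: -177.792°, -177.362°, -170.927°, -164.662°, -163.332°, +168.593°, +176.254°, +179.614°.
Eastward gaps between consecutive values (wrapping around): 0.430°, 6.435°, 6.265°, 1.330°, 331.925°, 7.661°, 3.360°, 2.594°.
Largest gap = 331.925° ⇒ minimal covering band is its complement: 360° − 331.925° = 28.075°.
Band runs from +168.593° eastward to -163.332°, crossing the antimeridian.

28.075°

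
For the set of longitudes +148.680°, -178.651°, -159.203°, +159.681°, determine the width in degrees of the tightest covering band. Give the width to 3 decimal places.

Sort the longitudes: -178.651°, -159.203°, +148.680°, +159.681°.
Eastward gaps between consecutive values (wrapping around): 19.448°, 307.883°, 11.001°, 21.668°.
Largest gap = 307.883° ⇒ minimal covering band is its complement: 360° − 307.883° = 52.117°.
Band runs from +148.680° eastward to -159.203°, crossing the antimeridian.

52.117°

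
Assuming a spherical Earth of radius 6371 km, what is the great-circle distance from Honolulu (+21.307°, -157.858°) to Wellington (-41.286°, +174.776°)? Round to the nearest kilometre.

Δλ = 174.776 − -157.858 = 332.634°; wrapped into (−180°, 180°]: -27.366°.
Δφ = -41.286 − 21.307 = -62.593°.
a = sin²(Δφ/2) + cos φ₁ · cos φ₂ · sin²(Δλ/2) = 0.309018.
c = 2·atan2(√a, √(1−a)) = 1.17888 rad → d = 6371·c ≈ 7510.62 km.

7511 km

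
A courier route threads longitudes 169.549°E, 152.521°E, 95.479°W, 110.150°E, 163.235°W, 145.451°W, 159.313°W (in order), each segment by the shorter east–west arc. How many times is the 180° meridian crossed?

3

Leg 1: +169.549° → +152.521°, shortest Δλ = -17.028° (west) — does not cross 180°.
Leg 2: +152.521° → -95.479°, shortest Δλ = 112.0° (east) — crosses 180°.
Leg 3: -95.479° → +110.150°, shortest Δλ = -154.371° (west) — crosses 180°.
Leg 4: +110.150° → -163.235°, shortest Δλ = 86.615° (east) — crosses 180°.
Leg 5: -163.235° → -145.451°, shortest Δλ = 17.784° (east) — does not cross 180°.
Leg 6: -145.451° → -159.313°, shortest Δλ = -13.862° (west) — does not cross 180°.
Total crossings: 3.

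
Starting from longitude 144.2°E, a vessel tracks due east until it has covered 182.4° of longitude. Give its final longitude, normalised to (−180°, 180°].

Start at +144.2°; shift +182.4° → +326.6°.
+326.6° lies outside (−180°, 180°]; subtract 360° → -33.4°.

33.4°W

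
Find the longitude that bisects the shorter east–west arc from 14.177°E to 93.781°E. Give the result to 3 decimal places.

Signed shortest Δλ from +14.177° to +93.781° is +79.604°.
Midpoint longitude = +14.177° + (+79.604°)/2 = +14.177° + 39.802° = +53.979°.

53.979°E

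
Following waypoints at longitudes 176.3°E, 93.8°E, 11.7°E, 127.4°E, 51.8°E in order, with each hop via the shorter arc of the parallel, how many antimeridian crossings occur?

0

Leg 1: +176.3° → +93.8°, shortest Δλ = -82.5° (west) — does not cross 180°.
Leg 2: +93.8° → +11.7°, shortest Δλ = -82.1° (west) — does not cross 180°.
Leg 3: +11.7° → +127.4°, shortest Δλ = 115.7° (east) — does not cross 180°.
Leg 4: +127.4° → +51.8°, shortest Δλ = -75.6° (west) — does not cross 180°.
Total crossings: 0.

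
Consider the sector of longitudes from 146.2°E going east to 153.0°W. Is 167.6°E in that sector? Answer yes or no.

Band width going east from +146.2° to -153.0°: ((-153.0 − 146.2) mod 360) = 60.8°.
Offset of +167.6° east of the west edge: ((167.6 − 146.2) mod 360) = 21.4°.
21.4° ≤ 60.8° ⇒ inside.

Yes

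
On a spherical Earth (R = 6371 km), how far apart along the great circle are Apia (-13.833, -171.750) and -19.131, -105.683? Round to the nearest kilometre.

7030 km

Δλ = -105.683 − -171.750 = 66.067°.
Δφ = -19.131 − -13.833 = -5.298°.
a = sin²(Δφ/2) + cos φ₁ · cos φ₂ · sin²(Δλ/2) = 0.274747.
c = 2·atan2(√a, √(1−a)) = 1.10346 rad → d = 6371·c ≈ 7030.17 km.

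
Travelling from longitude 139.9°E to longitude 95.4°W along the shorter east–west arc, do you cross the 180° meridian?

Yes

Naïve |-95.4 − 139.9| = 235.3° > 180°, so the shorter arc goes the other way round — across 180°.
Signed shortest Δλ = ((-95.4 − 139.9 + 180) mod 360) − 180 = 124.7°.
Going east by 124.7° from +139.9° passes through 180° before reaching -95.4°.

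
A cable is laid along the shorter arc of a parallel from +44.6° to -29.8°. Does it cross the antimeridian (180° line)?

Signed shortest Δλ = ((-29.8 − 44.6 + 180) mod 360) − 180 = -74.4°.
Going west by 74.4° from +44.6° reaches -29.8° without touching 180°.

No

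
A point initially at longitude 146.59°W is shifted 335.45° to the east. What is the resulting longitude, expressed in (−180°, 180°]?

171.14°W

Start at -146.59°; shift +335.45° → +188.86°.
+188.86° lies outside (−180°, 180°]; subtract 360° → -171.14°.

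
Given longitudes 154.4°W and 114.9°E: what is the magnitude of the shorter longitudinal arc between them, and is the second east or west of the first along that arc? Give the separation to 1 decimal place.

90.7° west

Raw difference: 114.9 − -154.4 = 269.3°.
Normalise into (−180°, 180°]: 269.3° − 360° = -90.7°.
Negative ⇒ the second point lies to the west; separation 90.7°.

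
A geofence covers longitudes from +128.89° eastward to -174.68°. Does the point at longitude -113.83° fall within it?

Band width going east from +128.89° to -174.68°: ((-174.68 − 128.89) mod 360) = 56.43°.
Offset of -113.83° east of the west edge: ((-113.83 − 128.89) mod 360) = 117.28°.
117.28° > 56.43° ⇒ outside.

No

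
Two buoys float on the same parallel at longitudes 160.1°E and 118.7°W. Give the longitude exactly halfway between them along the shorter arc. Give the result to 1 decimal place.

159.3°W

Signed shortest Δλ from +160.1° to -118.7° is +81.2°.
Midpoint longitude = +160.1° + (+81.2°)/2 = +160.1° + 40.6° = +200.7°.
Normalise into (−180°, 180°]: -159.3°.
(The naïve average (+160.1 + -118.7)/2 = 20.7° is on the wrong side of the globe.)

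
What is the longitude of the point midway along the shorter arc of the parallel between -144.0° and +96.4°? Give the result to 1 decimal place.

+156.2°

Signed shortest Δλ from -144.0° to +96.4° is -119.6°.
Midpoint longitude = -144.0° + (-119.6°)/2 = -144.0° − 59.8° = -203.8°.
Normalise into (−180°, 180°]: +156.2°.
(The naïve average (-144.0 + +96.4)/2 = -23.8° is on the wrong side of the globe.)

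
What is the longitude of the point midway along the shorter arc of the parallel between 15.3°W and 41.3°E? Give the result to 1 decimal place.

Signed shortest Δλ from -15.3° to +41.3° is +56.6°.
Midpoint longitude = -15.3° + (+56.6°)/2 = -15.3° + 28.3° = +13.0°.

13.0°E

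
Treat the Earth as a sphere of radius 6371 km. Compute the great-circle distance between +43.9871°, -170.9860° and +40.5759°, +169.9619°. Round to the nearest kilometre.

Δλ = 169.9619 − -170.9860 = 340.9479°; wrapped into (−180°, 180°]: -19.0521°.
Δφ = 40.5759 − 43.9871 = -3.4112°.
a = sin²(Δφ/2) + cos φ₁ · cos φ₂ · sin²(Δλ/2) = 0.015854.
c = 2·atan2(√a, √(1−a)) = 0.25249 rad → d = 6371·c ≈ 1608.63 km.

1609 km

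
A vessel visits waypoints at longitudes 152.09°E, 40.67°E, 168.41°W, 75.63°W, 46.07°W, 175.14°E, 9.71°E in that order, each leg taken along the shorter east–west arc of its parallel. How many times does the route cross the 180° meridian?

2

Leg 1: +152.09° → +40.67°, shortest Δλ = -111.42° (west) — does not cross 180°.
Leg 2: +40.67° → -168.41°, shortest Δλ = 150.92° (east) — crosses 180°.
Leg 3: -168.41° → -75.63°, shortest Δλ = 92.78° (east) — does not cross 180°.
Leg 4: -75.63° → -46.07°, shortest Δλ = 29.56° (east) — does not cross 180°.
Leg 5: -46.07° → +175.14°, shortest Δλ = -138.79° (west) — crosses 180°.
Leg 6: +175.14° → +9.71°, shortest Δλ = -165.43° (west) — does not cross 180°.
Total crossings: 2.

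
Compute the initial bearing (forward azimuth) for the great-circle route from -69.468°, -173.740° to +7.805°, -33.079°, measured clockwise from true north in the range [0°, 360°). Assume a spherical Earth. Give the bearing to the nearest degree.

137°

Δλ = -33.079 − -173.740 = 140.661°.
θ = atan2( sin Δλ · cos φ₂ , cos φ₁ · sin φ₂ − sin φ₁ · cos φ₂ · cos Δλ )
  = atan2(0.62803, -0.66994) = 136.849° → normalised to [0°, 360°): 136.849°.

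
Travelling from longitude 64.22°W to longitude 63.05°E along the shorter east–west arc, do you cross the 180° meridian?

No

Signed shortest Δλ = ((63.05 − -64.22 + 180) mod 360) − 180 = 127.27°.
Going east by 127.27° from -64.22° reaches +63.05° without touching 180°.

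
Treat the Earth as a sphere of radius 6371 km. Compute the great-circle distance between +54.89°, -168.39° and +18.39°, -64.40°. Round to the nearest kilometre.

Δλ = -64.40 − -168.39 = 103.99°.
Δφ = 18.39 − 54.89 = -36.50°.
a = sin²(Δφ/2) + cos φ₁ · cos φ₂ · sin²(Δλ/2) = 0.436931.
c = 2·atan2(√a, √(1−a)) = 1.44432 rad → d = 6371·c ≈ 9201.77 km.

9202 km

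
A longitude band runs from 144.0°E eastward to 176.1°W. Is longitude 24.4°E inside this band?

Band width going east from +144.0° to -176.1°: ((-176.1 − 144.0) mod 360) = 39.9°.
Offset of +24.4° east of the west edge: ((24.4 − 144.0) mod 360) = 240.4°.
240.4° > 39.9° ⇒ outside.

No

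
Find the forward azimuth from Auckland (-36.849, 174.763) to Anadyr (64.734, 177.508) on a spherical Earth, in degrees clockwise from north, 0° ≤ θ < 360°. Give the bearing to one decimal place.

1.2°

Δλ = 177.508 − 174.763 = 2.745°.
θ = atan2( sin Δλ · cos φ₂ , cos φ₁ · sin φ₂ − sin φ₁ · cos φ₂ · cos Δλ )
  = atan2(0.02044, 0.97934) = 1.196° → normalised to [0°, 360°): 1.196°.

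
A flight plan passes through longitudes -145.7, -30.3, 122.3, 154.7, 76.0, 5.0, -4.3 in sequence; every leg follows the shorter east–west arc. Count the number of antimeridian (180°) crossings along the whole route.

Leg 1: -145.7° → -30.3°, shortest Δλ = 115.4° (east) — does not cross 180°.
Leg 2: -30.3° → +122.3°, shortest Δλ = 152.6° (east) — does not cross 180°.
Leg 3: +122.3° → +154.7°, shortest Δλ = 32.4° (east) — does not cross 180°.
Leg 4: +154.7° → +76.0°, shortest Δλ = -78.7° (west) — does not cross 180°.
Leg 5: +76.0° → +5.0°, shortest Δλ = -71.0° (west) — does not cross 180°.
Leg 6: +5.0° → -4.3°, shortest Δλ = -9.3° (west) — does not cross 180°.
Total crossings: 0.

0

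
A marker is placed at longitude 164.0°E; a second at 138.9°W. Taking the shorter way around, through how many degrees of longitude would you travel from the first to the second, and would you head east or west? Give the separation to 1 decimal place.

Raw difference: -138.9 − 164.0 = -302.9°.
Normalise into (−180°, 180°]: -302.9° + 360° = 57.1°.
Positive ⇒ the second point lies to the east; separation 57.1°.

57.1° east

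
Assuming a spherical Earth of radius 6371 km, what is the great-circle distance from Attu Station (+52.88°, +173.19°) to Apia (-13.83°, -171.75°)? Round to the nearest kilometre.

7557 km

Δλ = -171.75 − 173.19 = -344.94°; wrapped into (−180°, 180°]: 15.06°.
Δφ = -13.83 − 52.88 = -66.71°.
a = sin²(Δφ/2) + cos φ₁ · cos φ₂ · sin²(Δλ/2) = 0.312371.
c = 2·atan2(√a, √(1−a)) = 1.18612 rad → d = 6371·c ≈ 7556.77 km.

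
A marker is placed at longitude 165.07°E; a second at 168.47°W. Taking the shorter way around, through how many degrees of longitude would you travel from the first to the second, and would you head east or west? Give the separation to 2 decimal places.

26.46° east

Raw difference: -168.47 − 165.07 = -333.54°.
Normalise into (−180°, 180°]: -333.54° + 360° = 26.46°.
Positive ⇒ the second point lies to the east; separation 26.46°.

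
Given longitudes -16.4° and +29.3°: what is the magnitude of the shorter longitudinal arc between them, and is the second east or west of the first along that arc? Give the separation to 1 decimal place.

Raw difference: 29.3 − -16.4 = 45.7°.
Normalise into (−180°, 180°]: 45.7° stays 45.7°.
Positive ⇒ the second point lies to the east; separation 45.7°.

45.7° east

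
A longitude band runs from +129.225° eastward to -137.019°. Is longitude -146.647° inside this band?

Yes

Band width going east from +129.225° to -137.019°: ((-137.019 − 129.225) mod 360) = 93.756°.
Offset of -146.647° east of the west edge: ((-146.647 − 129.225) mod 360) = 84.128°.
84.128° ≤ 93.756° ⇒ inside.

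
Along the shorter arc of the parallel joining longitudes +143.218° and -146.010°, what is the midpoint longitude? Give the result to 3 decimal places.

Signed shortest Δλ from +143.218° to -146.010° is +70.772°.
Midpoint longitude = +143.218° + (+70.772°)/2 = +143.218° + 35.386° = +178.604°.
(The naïve average (+143.218 + -146.010)/2 = -1.396° is on the wrong side of the globe.)

+178.604°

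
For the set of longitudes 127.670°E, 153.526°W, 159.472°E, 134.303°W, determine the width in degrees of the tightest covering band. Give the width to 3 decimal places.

98.027°

Sort the longitudes: -153.526°, -134.303°, +127.670°, +159.472°.
Eastward gaps between consecutive values (wrapping around): 19.223°, 261.973°, 31.802°, 47.002°.
Largest gap = 261.973° ⇒ minimal covering band is its complement: 360° − 261.973° = 98.027°.
Band runs from +127.670° eastward to -134.303°, crossing the antimeridian.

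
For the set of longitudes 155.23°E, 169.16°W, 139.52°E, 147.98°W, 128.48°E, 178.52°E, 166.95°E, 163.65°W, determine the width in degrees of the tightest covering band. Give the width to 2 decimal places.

83.54°

Sort the longitudes: -169.16°, -163.65°, -147.98°, +128.48°, +139.52°, +155.23°, +166.95°, +178.52°.
Eastward gaps between consecutive values (wrapping around): 5.51°, 15.67°, 276.46°, 11.04°, 15.71°, 11.72°, 11.57°, 12.32°.
Largest gap = 276.46° ⇒ minimal covering band is its complement: 360° − 276.46° = 83.54°.
Band runs from +128.48° eastward to -147.98°, crossing the antimeridian.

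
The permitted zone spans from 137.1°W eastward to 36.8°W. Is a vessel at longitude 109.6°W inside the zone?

Yes

Band width going east from -137.1° to -36.8°: ((-36.8 − -137.1) mod 360) = 100.3°.
Offset of -109.6° east of the west edge: ((-109.6 − -137.1) mod 360) = 27.5°.
27.5° ≤ 100.3° ⇒ inside.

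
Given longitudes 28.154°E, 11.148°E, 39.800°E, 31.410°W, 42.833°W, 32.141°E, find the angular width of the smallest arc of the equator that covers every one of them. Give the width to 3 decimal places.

82.633°

Sort the longitudes: -42.833°, -31.410°, +11.148°, +28.154°, +32.141°, +39.800°.
Eastward gaps between consecutive values (wrapping around): 11.423°, 42.558°, 17.006°, 3.987°, 7.659°, 277.367°.
Largest gap = 277.367° ⇒ minimal covering band is its complement: 360° − 277.367° = 82.633°.
Band runs from -42.833° eastward to +39.800°.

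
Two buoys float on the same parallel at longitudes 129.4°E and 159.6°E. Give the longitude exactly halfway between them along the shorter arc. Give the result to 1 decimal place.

144.5°E

Signed shortest Δλ from +129.4° to +159.6° is +30.2°.
Midpoint longitude = +129.4° + (+30.2°)/2 = +129.4° + 15.1° = +144.5°.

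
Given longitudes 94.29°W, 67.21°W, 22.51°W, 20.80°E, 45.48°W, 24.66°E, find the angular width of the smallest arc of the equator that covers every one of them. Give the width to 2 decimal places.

118.95°

Sort the longitudes: -94.29°, -67.21°, -45.48°, -22.51°, +20.80°, +24.66°.
Eastward gaps between consecutive values (wrapping around): 27.08°, 21.73°, 22.97°, 43.31°, 3.86°, 241.05°.
Largest gap = 241.05° ⇒ minimal covering band is its complement: 360° − 241.05° = 118.95°.
Band runs from -94.29° eastward to +24.66°.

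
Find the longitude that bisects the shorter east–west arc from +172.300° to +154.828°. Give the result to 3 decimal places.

+163.564°

Signed shortest Δλ from +172.300° to +154.828° is -17.472°.
Midpoint longitude = +172.300° + (-17.472°)/2 = +172.300° − 8.736° = +163.564°.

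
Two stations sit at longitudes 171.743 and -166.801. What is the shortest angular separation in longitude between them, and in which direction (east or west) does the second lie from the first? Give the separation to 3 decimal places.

21.456° east

Raw difference: -166.801 − 171.743 = -338.544°.
Normalise into (−180°, 180°]: -338.544° + 360° = 21.456°.
Positive ⇒ the second point lies to the east; separation 21.456°.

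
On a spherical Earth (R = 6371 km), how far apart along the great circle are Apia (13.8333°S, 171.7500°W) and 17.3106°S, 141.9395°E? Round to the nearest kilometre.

Δλ = 141.9395 − -171.7500 = 313.6895°; wrapped into (−180°, 180°]: -46.3105°.
Δφ = -17.3106 − -13.8333 = -3.4773°.
a = sin²(Δφ/2) + cos φ₁ · cos φ₂ · sin²(Δλ/2) = 0.144260.
c = 2·atan2(√a, √(1−a)) = 0.77920 rad → d = 6371·c ≈ 4964.25 km.

4964 km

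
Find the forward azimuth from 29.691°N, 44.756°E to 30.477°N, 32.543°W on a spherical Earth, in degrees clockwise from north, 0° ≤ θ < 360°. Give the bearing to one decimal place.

Δλ = -32.543 − 44.756 = -77.299°.
θ = atan2( sin Δλ · cos φ₂ , cos φ₁ · sin φ₂ − sin φ₁ · cos φ₂ · cos Δλ )
  = atan2(-0.84074, 0.34675) = -67.587° → normalised to [0°, 360°): 292.413°.

292.4°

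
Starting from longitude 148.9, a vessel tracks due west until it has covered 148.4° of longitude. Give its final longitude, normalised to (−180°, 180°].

Start at +148.9°; shift −148.4° → +0.5°.
+0.5° already lies in (−180°, 180°].

+0.5°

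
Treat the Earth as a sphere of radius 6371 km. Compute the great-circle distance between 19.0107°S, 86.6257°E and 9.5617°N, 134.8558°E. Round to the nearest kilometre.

6167 km

Δλ = 134.8558 − 86.6257 = 48.2301°.
Δφ = 9.5617 − -19.0107 = 28.5724°.
a = sin²(Δφ/2) + cos φ₁ · cos φ₂ · sin²(Δλ/2) = 0.216526.
c = 2·atan2(√a, √(1−a)) = 0.96800 rad → d = 6371·c ≈ 6167.12 km.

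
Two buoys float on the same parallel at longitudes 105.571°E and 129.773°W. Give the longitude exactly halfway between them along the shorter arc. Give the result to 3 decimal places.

Signed shortest Δλ from +105.571° to -129.773° is +124.656°.
Midpoint longitude = +105.571° + (+124.656°)/2 = +105.571° + 62.328° = +167.899°.
(The naïve average (+105.571 + -129.773)/2 = -12.101° is on the wrong side of the globe.)

167.899°E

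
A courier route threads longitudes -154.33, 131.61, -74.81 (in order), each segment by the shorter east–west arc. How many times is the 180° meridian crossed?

2

Leg 1: -154.33° → +131.61°, shortest Δλ = -74.06° (west) — crosses 180°.
Leg 2: +131.61° → -74.81°, shortest Δλ = 153.58° (east) — crosses 180°.
Total crossings: 2.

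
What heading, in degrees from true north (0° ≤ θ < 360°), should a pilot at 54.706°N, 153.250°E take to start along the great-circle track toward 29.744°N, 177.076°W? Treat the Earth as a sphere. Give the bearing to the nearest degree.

127°

Δλ = -177.076 − 153.250 = -330.326°; wrapped into (−180°, 180°]: 29.674°.
θ = atan2( sin Δλ · cos φ₂ , cos φ₁ · sin φ₂ − sin φ₁ · cos φ₂ · cos Δλ )
  = atan2(0.42984, -0.32908) = 127.437° → normalised to [0°, 360°): 127.437°.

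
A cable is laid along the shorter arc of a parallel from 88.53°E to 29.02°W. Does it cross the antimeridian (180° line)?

Signed shortest Δλ = ((-29.02 − 88.53 + 180) mod 360) − 180 = -117.55°.
Going west by 117.55° from +88.53° reaches -29.02° without touching 180°.

No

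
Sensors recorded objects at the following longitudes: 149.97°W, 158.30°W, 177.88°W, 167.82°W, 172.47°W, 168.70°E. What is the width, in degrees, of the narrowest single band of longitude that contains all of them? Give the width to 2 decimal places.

Sort the longitudes: -177.88°, -172.47°, -167.82°, -158.30°, -149.97°, +168.70°.
Eastward gaps between consecutive values (wrapping around): 5.41°, 4.65°, 9.52°, 8.33°, 318.67°, 13.42°.
Largest gap = 318.67° ⇒ minimal covering band is its complement: 360° − 318.67° = 41.33°.
Band runs from +168.70° eastward to -149.97°, crossing the antimeridian.

41.33°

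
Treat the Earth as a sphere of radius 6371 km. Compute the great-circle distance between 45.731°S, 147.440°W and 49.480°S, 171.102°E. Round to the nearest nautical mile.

1672 nmi

Δλ = 171.102 − -147.440 = 318.542°; wrapped into (−180°, 180°]: -41.458°.
Δφ = -49.480 − -45.731 = -3.749°.
a = sin²(Δφ/2) + cos φ₁ · cos φ₂ · sin²(Δλ/2) = 0.057886.
c = 2·atan2(√a, √(1−a)) = 0.48596 rad → d = 6371·c ≈ 3096.05 km ≈ 1671.73 nmi.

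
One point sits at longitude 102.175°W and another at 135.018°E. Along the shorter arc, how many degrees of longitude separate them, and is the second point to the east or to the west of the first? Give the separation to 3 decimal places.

122.807° west

Raw difference: 135.018 − -102.175 = 237.193°.
Normalise into (−180°, 180°]: 237.193° − 360° = -122.807°.
Negative ⇒ the second point lies to the west; separation 122.807°.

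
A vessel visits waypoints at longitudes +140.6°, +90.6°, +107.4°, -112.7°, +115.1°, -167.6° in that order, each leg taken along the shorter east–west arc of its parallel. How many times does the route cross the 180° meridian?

3

Leg 1: +140.6° → +90.6°, shortest Δλ = -50.0° (west) — does not cross 180°.
Leg 2: +90.6° → +107.4°, shortest Δλ = 16.8° (east) — does not cross 180°.
Leg 3: +107.4° → -112.7°, shortest Δλ = 139.9° (east) — crosses 180°.
Leg 4: -112.7° → +115.1°, shortest Δλ = -132.2° (west) — crosses 180°.
Leg 5: +115.1° → -167.6°, shortest Δλ = 77.3° (east) — crosses 180°.
Total crossings: 3.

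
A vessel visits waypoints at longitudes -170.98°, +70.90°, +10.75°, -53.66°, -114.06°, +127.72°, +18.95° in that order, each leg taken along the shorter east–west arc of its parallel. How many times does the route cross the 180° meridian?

Leg 1: -170.98° → +70.90°, shortest Δλ = -118.12° (west) — crosses 180°.
Leg 2: +70.90° → +10.75°, shortest Δλ = -60.15° (west) — does not cross 180°.
Leg 3: +10.75° → -53.66°, shortest Δλ = -64.41° (west) — does not cross 180°.
Leg 4: -53.66° → -114.06°, shortest Δλ = -60.4° (west) — does not cross 180°.
Leg 5: -114.06° → +127.72°, shortest Δλ = -118.22° (west) — crosses 180°.
Leg 6: +127.72° → +18.95°, shortest Δλ = -108.77° (west) — does not cross 180°.
Total crossings: 2.

2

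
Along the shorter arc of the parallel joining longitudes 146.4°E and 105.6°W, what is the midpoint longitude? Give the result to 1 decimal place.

Signed shortest Δλ from +146.4° to -105.6° is +108.0°.
Midpoint longitude = +146.4° + (+108.0°)/2 = +146.4° + 54.0° = +200.4°.
Normalise into (−180°, 180°]: -159.6°.
(The naïve average (+146.4 + -105.6)/2 = 20.4° is on the wrong side of the globe.)

159.6°W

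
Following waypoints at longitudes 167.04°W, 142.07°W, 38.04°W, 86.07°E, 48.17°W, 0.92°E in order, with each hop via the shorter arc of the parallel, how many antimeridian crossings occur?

Leg 1: -167.04° → -142.07°, shortest Δλ = 24.97° (east) — does not cross 180°.
Leg 2: -142.07° → -38.04°, shortest Δλ = 104.03° (east) — does not cross 180°.
Leg 3: -38.04° → +86.07°, shortest Δλ = 124.11° (east) — does not cross 180°.
Leg 4: +86.07° → -48.17°, shortest Δλ = -134.24° (west) — does not cross 180°.
Leg 5: -48.17° → +0.92°, shortest Δλ = 49.09° (east) — does not cross 180°.
Total crossings: 0.

0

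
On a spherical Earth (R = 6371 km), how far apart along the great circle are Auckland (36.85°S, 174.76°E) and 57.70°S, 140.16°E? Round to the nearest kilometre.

3426 km

Δλ = 140.16 − 174.76 = -34.60°.
Δφ = -57.70 − -36.85 = -20.85°.
a = sin²(Δφ/2) + cos φ₁ · cos φ₂ · sin²(Δλ/2) = 0.070555.
c = 2·atan2(√a, √(1−a)) = 0.53770 rad → d = 6371·c ≈ 3425.68 km.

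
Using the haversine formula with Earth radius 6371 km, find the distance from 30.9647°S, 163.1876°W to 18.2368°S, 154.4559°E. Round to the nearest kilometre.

4479 km

Δλ = 154.4559 − -163.1876 = 317.6435°; wrapped into (−180°, 180°]: -42.3565°.
Δφ = -18.2368 − -30.9647 = 12.7279°.
a = sin²(Δφ/2) + cos φ₁ · cos φ₂ · sin²(Δλ/2) = 0.118581.
c = 2·atan2(√a, √(1−a)) = 0.70310 rad → d = 6371·c ≈ 4479.48 km.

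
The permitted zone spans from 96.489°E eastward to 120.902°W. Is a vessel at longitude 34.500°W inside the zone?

Band width going east from +96.489° to -120.902°: ((-120.902 − 96.489) mod 360) = 142.609°.
Offset of -34.500° east of the west edge: ((-34.500 − 96.489) mod 360) = 229.011°.
229.011° > 142.609° ⇒ outside.

No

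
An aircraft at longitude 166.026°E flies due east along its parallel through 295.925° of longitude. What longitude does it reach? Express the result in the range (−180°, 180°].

101.951°E

Start at +166.026°; shift +295.925° → +461.951°.
+461.951° lies outside (−180°, 180°]; subtract 360° → +101.951°.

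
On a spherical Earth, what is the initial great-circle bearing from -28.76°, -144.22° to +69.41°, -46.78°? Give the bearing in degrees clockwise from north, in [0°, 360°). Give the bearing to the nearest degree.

Δλ = -46.78 − -144.22 = 97.44°.
θ = atan2( sin Δλ · cos φ₂ , cos φ₁ · sin φ₂ − sin φ₁ · cos φ₂ · cos Δλ )
  = atan2(0.34872, 0.79873) = 23.586° → normalised to [0°, 360°): 23.586°.

24°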